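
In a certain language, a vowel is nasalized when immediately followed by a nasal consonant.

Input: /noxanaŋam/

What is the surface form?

/a/ before nasal /n/ → [ã]
/a/ before nasal /ŋ/ → [ã]
/a/ before nasal /m/ → [ã]

[noxãnãŋãm]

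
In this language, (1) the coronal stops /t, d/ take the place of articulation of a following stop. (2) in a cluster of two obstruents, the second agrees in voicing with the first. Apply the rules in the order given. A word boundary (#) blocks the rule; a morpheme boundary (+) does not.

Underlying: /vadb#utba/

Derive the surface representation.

Rule 1: /d/ before /b/ (labial) → [b]
Rule 1: /t/ before /b/ (labial) → [p]
After rule 1: vabb#upba
Rule 2: /b/ after /p/ (voiceless) → [p]

[vabb#uppa]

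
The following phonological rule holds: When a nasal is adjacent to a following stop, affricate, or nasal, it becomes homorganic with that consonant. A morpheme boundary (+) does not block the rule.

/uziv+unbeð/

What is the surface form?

[uziv+umbeð]

/n/ before /b/ (labial) → [m]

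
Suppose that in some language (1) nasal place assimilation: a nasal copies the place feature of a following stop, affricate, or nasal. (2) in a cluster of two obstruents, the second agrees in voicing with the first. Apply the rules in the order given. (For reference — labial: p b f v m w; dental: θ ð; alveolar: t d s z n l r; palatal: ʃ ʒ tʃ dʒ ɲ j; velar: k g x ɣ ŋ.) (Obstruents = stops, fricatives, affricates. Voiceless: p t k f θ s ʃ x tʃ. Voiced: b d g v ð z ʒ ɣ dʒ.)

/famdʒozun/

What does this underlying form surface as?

[faɲdʒozun]

Rule 1: /m/ before /dʒ/ (palatal) → [ɲ]
After rule 1: faɲdʒozun
Rule 2: no segment meets the rule's conditions; no change.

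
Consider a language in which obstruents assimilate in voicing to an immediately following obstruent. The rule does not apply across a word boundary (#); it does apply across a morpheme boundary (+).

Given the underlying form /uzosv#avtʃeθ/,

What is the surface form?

/s/ before /v/ (voiced) → [z]
/v/ before /tʃ/ (voiceless) → [f]

[uzozv#aftʃeθ]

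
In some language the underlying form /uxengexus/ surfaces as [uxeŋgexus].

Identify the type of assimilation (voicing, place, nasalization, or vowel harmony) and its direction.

/n/→[ŋ].
Each target copies a feature from the following segment, so the direction is regressive.

place assimilation, regressive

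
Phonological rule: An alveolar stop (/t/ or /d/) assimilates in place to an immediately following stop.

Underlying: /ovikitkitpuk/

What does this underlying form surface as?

/t/ before /k/ (velar) → [k]
/t/ before /p/ (labial) → [p]

[ovikikkippuk]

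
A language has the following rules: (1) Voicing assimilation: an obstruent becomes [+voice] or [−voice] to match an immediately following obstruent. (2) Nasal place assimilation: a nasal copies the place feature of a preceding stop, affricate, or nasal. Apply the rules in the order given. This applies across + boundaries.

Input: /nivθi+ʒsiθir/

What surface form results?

[nifθi+ʃsiθir]

Rule 1: /v/ before /θ/ (voiceless) → [f]
Rule 1: /ʒ/ before /s/ (voiceless) → [ʃ]
After rule 1: nifθi+ʃsiθir
Rule 2: no segment meets the rule's conditions; no change.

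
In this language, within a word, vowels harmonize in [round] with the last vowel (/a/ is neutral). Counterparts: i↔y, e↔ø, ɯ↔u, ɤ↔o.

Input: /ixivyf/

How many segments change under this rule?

/i/ harmonizes with /y/ ([+round]) → [y]
/i/ harmonizes with /y/ ([+round]) → [y]
2 segments change.

2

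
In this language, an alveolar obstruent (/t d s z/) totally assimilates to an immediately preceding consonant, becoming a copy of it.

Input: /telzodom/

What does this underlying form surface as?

/z/ after /l/ → [l] (total assimilation)

[tellodom]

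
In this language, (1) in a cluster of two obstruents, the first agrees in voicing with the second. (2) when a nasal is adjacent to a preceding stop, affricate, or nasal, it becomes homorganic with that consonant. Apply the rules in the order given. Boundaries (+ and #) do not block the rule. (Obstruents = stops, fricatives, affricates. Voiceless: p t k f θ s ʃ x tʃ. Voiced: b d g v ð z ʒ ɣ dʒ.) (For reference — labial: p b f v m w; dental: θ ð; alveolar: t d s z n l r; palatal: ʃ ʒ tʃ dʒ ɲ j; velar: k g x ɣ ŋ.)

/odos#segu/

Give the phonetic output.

Rule 1: no segment meets the rule's conditions; no change.
After rule 1: odos#segu
Rule 2: no segment meets the rule's conditions; no change.

[odos#segu]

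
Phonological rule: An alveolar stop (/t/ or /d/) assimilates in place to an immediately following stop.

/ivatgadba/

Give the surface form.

[ivakgabba]

/t/ before /g/ (velar) → [k]
/d/ before /b/ (labial) → [b]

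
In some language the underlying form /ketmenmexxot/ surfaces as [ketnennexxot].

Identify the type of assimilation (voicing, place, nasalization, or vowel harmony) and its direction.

place assimilation, progressive

/m/→[n] /m/→[n].
Each target copies a feature from the preceding segment, so the direction is progressive.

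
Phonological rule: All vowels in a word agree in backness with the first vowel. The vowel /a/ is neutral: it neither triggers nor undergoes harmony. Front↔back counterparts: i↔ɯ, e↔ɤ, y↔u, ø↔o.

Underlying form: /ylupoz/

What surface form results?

/u/ harmonizes with /y/ ([-back]) → [y]
/o/ harmonizes with /y/ ([-back]) → [ø]

[ylypøz]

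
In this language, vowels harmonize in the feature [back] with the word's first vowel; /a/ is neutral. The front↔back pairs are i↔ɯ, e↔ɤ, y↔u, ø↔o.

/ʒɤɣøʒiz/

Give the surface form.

/ø/ harmonizes with /ɤ/ ([+back]) → [o]
/i/ harmonizes with /ɤ/ ([+back]) → [ɯ]

[ʒɤɣoʒɯz]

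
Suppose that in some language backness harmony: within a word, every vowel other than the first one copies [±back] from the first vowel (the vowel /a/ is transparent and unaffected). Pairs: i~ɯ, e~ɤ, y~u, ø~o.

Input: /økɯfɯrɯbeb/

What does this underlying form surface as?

[økifiribeb]

/ɯ/ harmonizes with /ø/ ([-back]) → [i]
/ɯ/ harmonizes with /ø/ ([-back]) → [i]
/ɯ/ harmonizes with /ø/ ([-back]) → [i]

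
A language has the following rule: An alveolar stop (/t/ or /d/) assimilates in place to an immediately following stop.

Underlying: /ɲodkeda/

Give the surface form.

[ɲogkeda]

/d/ before /k/ (velar) → [g]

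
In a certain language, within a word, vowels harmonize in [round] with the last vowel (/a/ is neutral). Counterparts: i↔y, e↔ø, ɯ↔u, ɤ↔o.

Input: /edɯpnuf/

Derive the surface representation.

[ødupnuf]

/e/ harmonizes with /u/ ([+round]) → [ø]
/ɯ/ harmonizes with /u/ ([+round]) → [u]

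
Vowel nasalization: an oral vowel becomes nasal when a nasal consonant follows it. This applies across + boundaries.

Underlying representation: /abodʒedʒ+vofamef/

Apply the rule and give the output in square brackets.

[abodʒedʒ+vofãmef]

/a/ before nasal /m/ → [ã]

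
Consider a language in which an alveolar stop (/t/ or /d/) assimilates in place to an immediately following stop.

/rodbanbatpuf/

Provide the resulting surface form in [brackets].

/d/ before /b/ (labial) → [b]
/t/ before /p/ (labial) → [p]

[robbanbappuf]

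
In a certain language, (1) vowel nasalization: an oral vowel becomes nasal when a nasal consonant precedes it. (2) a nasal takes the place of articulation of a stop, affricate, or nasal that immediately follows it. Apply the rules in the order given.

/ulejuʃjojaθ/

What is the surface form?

Rule 1: no segment meets the rule's conditions; no change.
After rule 1: ulejuʃjojaθ
Rule 2: no segment meets the rule's conditions; no change.

[ulejuʃjojaθ]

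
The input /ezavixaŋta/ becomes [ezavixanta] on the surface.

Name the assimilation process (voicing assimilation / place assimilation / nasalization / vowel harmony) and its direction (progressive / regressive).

/ŋ/→[n].
Each target copies a feature from the following segment, so the direction is regressive.

place assimilation, regressive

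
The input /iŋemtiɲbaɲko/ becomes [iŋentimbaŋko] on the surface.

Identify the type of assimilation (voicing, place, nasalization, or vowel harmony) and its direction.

place assimilation, regressive

/m/→[n] /ɲ/→[m] /ɲ/→[ŋ].
Each target copies a feature from the following segment, so the direction is regressive.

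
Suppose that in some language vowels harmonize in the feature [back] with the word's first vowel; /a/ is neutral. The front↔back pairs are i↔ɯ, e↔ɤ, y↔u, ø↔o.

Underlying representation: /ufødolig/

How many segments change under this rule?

/ø/ harmonizes with /u/ ([+back]) → [o]
/i/ harmonizes with /u/ ([+back]) → [ɯ]
2 segments change.

2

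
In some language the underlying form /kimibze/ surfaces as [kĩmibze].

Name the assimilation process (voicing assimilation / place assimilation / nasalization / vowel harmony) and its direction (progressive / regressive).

/i/→[ĩ].
Each target copies a feature from the following segment, so the direction is regressive.

nasalization, regressive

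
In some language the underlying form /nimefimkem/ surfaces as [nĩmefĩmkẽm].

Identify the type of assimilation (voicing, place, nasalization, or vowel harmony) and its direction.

nasalization, regressive

/i/→[ĩ] /i/→[ĩ] /e/→[ẽ].
Each target copies a feature from the following segment, so the direction is regressive.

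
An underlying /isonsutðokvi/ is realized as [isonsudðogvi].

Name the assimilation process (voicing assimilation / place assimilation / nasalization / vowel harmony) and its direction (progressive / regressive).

voicing assimilation, regressive

/t/→[d] /k/→[g].
Each target copies a feature from the following segment, so the direction is regressive.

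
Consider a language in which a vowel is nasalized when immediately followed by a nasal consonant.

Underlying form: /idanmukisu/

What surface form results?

[idãnmukisu]

/a/ before nasal /n/ → [ã]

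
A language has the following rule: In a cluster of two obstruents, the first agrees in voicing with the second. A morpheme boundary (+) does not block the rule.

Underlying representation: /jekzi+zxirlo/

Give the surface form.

/k/ before /z/ (voiced) → [g]
/z/ before /x/ (voiceless) → [s]

[jegzi+sxirlo]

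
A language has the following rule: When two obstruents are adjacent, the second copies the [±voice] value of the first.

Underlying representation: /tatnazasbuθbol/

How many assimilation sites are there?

2

/b/ after /s/ (voiceless) → [p]
/b/ after /θ/ (voiceless) → [p]
2 segments change.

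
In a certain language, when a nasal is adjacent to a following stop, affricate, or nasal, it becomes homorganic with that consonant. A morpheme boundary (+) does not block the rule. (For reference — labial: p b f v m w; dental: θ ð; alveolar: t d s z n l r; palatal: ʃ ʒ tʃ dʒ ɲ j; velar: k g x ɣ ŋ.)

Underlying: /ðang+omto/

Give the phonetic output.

[ðaŋg+onto]

/n/ before /g/ (velar) → [ŋ]
/m/ before /t/ (alveolar) → [n]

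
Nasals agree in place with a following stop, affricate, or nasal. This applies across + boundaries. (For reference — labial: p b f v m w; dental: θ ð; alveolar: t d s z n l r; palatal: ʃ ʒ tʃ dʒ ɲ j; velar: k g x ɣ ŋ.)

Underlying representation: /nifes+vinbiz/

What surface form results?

/n/ before /b/ (labial) → [m]

[nifes+vimbiz]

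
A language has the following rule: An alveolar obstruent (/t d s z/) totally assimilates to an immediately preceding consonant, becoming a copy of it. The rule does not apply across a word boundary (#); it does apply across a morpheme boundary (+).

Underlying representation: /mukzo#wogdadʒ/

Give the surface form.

[mukko#woggadʒ]

/z/ after /k/ → [k] (total assimilation)
/d/ after /g/ → [g] (total assimilation)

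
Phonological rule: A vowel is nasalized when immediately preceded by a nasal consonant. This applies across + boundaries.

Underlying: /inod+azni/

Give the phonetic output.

/o/ after nasal /n/ → [õ]
/i/ after nasal /n/ → [ĩ]

[inõd+aznĩ]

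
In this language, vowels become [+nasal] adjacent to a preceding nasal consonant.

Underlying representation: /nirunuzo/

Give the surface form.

[nĩrunũzo]

/i/ after nasal /n/ → [ĩ]
/u/ after nasal /n/ → [ũ]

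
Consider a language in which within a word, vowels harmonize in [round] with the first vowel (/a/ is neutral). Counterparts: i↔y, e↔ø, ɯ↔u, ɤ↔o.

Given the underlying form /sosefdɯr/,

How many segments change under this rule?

/e/ harmonizes with /o/ ([+round]) → [ø]
/ɯ/ harmonizes with /o/ ([+round]) → [u]
2 segments change.

2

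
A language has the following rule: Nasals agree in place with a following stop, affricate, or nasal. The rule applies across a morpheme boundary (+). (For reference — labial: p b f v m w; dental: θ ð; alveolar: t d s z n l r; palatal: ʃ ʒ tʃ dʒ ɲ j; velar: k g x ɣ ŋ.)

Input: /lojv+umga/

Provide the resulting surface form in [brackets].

[lojv+uŋga]

/m/ before /g/ (velar) → [ŋ]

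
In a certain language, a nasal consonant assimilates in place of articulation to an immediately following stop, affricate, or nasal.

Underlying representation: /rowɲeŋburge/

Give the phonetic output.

/ŋ/ before /b/ (labial) → [m]

[rowɲemburge]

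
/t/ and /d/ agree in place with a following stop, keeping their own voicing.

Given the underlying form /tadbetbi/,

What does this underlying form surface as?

/d/ before /b/ (labial) → [b]
/t/ before /b/ (labial) → [p]

[tabbepbi]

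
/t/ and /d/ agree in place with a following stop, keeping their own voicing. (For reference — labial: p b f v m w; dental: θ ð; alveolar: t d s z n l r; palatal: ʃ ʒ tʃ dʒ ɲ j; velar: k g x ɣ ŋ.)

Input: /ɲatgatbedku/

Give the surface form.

[ɲakgapbegku]

/t/ before /g/ (velar) → [k]
/t/ before /b/ (labial) → [p]
/d/ before /k/ (velar) → [g]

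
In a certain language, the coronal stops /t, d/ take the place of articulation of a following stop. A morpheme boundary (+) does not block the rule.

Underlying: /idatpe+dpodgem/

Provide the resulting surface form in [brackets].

/t/ before /p/ (labial) → [p]
/d/ before /p/ (labial) → [b]
/d/ before /g/ (velar) → [g]

[idappe+bpoggem]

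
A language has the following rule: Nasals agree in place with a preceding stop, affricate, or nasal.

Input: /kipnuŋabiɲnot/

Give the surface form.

/n/ after /p/ (labial) → [m]
/n/ after /ɲ/ (palatal) → [ɲ]

[kipmuŋabiɲɲot]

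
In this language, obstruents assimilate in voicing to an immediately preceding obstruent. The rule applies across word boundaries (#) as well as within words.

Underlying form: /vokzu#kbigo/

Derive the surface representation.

[voksu#kpigo]

/z/ after /k/ (voiceless) → [s]
/b/ after /k/ (voiceless) → [p]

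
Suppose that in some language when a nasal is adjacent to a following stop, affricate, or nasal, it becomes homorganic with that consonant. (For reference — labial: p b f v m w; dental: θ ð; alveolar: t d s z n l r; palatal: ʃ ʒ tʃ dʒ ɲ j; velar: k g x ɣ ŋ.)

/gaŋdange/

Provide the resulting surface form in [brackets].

/ŋ/ before /d/ (alveolar) → [n]
/n/ before /g/ (velar) → [ŋ]

[gandaŋge]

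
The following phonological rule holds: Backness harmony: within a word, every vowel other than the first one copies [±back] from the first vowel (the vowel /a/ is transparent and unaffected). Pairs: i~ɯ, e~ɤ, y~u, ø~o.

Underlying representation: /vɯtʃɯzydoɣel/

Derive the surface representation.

/y/ harmonizes with /ɯ/ ([+back]) → [u]
/e/ harmonizes with /ɯ/ ([+back]) → [ɤ]

[vɯtʃɯzudoɣɤl]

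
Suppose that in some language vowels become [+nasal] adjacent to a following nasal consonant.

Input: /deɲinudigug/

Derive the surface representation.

[dẽɲĩnudigug]

/e/ before nasal /ɲ/ → [ẽ]
/i/ before nasal /n/ → [ĩ]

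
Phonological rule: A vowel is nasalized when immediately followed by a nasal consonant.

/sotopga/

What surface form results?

[sotopga]

no segment meets the rule's conditions; no change.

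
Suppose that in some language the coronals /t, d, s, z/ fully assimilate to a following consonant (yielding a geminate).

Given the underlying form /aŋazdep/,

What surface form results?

[aŋaddep]

/z/ before /d/ → [d] (total assimilation)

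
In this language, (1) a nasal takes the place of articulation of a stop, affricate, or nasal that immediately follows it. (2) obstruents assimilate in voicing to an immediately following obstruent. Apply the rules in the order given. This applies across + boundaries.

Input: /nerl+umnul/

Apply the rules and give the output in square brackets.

[nerl+unnul]

Rule 1: /m/ before /n/ (alveolar) → [n]
After rule 1: nerl+unnul
Rule 2: no segment meets the rule's conditions; no change.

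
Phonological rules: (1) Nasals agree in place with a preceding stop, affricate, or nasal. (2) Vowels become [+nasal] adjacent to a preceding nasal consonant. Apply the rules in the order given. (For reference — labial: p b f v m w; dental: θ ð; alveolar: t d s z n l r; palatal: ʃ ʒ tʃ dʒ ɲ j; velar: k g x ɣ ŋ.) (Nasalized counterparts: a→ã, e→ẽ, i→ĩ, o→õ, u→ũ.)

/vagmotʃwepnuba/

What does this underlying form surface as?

Rule 1: /m/ after /g/ (velar) → [ŋ]
Rule 1: /n/ after /p/ (labial) → [m]
After rule 1: vagŋotʃwepmuba
Rule 2: /o/ after nasal /ŋ/ → [õ]
Rule 2: /u/ after nasal /m/ → [ũ]

[vagŋõtʃwepmũba]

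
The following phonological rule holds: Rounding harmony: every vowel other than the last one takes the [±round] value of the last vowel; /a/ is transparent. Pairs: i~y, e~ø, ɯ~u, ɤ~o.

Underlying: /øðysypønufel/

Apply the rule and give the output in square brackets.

/ø/ harmonizes with /e/ ([-round]) → [e]
/y/ harmonizes with /e/ ([-round]) → [i]
/y/ harmonizes with /e/ ([-round]) → [i]
/ø/ harmonizes with /e/ ([-round]) → [e]
/u/ harmonizes with /e/ ([-round]) → [ɯ]

[eðisipenɯfel]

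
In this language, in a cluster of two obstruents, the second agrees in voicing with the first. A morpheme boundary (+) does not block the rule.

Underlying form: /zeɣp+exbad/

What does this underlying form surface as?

[zeɣb+expad]

/p/ after /ɣ/ (voiced) → [b]
/b/ after /x/ (voiceless) → [p]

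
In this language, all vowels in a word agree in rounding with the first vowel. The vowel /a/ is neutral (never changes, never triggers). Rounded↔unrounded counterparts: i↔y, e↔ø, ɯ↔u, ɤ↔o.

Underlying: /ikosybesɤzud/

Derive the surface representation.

/o/ harmonizes with /i/ ([-round]) → [ɤ]
/y/ harmonizes with /i/ ([-round]) → [i]
/u/ harmonizes with /i/ ([-round]) → [ɯ]

[ikɤsibesɤzɯd]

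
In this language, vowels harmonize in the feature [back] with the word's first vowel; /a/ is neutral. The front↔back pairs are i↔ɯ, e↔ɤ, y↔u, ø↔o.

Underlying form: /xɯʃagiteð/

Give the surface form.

[xɯʃagɯtɤð]

/i/ harmonizes with /ɯ/ ([+back]) → [ɯ]
/e/ harmonizes with /ɯ/ ([+back]) → [ɤ]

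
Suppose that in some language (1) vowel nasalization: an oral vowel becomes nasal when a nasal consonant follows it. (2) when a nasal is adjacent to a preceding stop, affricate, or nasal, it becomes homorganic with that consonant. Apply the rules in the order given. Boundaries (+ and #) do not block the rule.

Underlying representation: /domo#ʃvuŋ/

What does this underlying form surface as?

Rule 1: /o/ before nasal /m/ → [õ]
Rule 1: /u/ before nasal /ŋ/ → [ũ]
After rule 1: dõmo#ʃvũŋ
Rule 2: no segment meets the rule's conditions; no change.

[dõmo#ʃvũŋ]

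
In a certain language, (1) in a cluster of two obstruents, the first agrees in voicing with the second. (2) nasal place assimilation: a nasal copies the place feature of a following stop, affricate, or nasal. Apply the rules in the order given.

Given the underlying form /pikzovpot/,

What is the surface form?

Rule 1: /k/ before /z/ (voiced) → [g]
Rule 1: /v/ before /p/ (voiceless) → [f]
After rule 1: pigzofpot
Rule 2: no segment meets the rule's conditions; no change.

[pigzofpot]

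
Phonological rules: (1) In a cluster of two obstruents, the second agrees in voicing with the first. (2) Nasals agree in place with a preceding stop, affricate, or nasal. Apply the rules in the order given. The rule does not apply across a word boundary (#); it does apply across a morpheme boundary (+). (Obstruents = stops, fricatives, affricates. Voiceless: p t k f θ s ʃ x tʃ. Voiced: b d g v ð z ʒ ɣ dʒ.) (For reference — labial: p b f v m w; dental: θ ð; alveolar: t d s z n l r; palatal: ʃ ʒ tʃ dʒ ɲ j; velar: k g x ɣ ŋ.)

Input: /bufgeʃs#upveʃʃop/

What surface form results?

Rule 1: /g/ after /f/ (voiceless) → [k]
Rule 1: /v/ after /p/ (voiceless) → [f]
After rule 1: bufkeʃs#upfeʃʃop
Rule 2: no segment meets the rule's conditions; no change.

[bufkeʃs#upfeʃʃop]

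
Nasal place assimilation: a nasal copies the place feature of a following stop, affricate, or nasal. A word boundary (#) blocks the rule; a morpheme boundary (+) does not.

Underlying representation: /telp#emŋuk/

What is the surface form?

/m/ before /ŋ/ (velar) → [ŋ]

[telp#eŋŋuk]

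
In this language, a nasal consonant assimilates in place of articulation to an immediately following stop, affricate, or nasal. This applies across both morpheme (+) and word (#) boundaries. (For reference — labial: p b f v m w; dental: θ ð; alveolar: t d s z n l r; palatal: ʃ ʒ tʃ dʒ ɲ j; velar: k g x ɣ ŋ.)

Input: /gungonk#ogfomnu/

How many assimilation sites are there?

3

/n/ before /g/ (velar) → [ŋ]
/n/ before /k/ (velar) → [ŋ]
/m/ before /n/ (alveolar) → [n]
3 segments change.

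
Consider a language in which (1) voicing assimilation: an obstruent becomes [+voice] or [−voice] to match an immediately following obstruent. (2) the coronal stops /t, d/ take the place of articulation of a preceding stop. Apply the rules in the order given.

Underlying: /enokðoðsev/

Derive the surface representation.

Rule 1: /k/ before /ð/ (voiced) → [g]
Rule 1: /ð/ before /s/ (voiceless) → [θ]
After rule 1: enogðoθsev
Rule 2: no segment meets the rule's conditions; no change.

[enogðoθsev]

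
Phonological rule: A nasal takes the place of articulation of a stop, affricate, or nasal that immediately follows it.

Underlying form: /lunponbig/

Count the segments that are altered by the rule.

/n/ before /p/ (labial) → [m]
/n/ before /b/ (labial) → [m]
2 segments change.

2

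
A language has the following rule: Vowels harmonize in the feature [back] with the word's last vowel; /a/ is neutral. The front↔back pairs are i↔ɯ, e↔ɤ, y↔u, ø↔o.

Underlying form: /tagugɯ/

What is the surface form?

no segment meets the rule's conditions; no change.

[tagugɯ]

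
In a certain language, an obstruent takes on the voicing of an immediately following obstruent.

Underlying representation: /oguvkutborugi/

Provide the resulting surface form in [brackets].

/v/ before /k/ (voiceless) → [f]
/t/ before /b/ (voiced) → [d]

[ogufkudborugi]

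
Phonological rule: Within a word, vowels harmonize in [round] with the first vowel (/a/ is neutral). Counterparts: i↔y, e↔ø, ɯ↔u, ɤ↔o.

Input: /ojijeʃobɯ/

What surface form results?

[ojyjøʃobu]

/i/ harmonizes with /o/ ([+round]) → [y]
/e/ harmonizes with /o/ ([+round]) → [ø]
/ɯ/ harmonizes with /o/ ([+round]) → [u]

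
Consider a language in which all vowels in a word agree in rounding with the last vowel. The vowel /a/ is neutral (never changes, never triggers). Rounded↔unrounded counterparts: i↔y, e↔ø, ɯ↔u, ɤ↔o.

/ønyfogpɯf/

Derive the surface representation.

/ø/ harmonizes with /ɯ/ ([-round]) → [e]
/y/ harmonizes with /ɯ/ ([-round]) → [i]
/o/ harmonizes with /ɯ/ ([-round]) → [ɤ]

[enifɤgpɯf]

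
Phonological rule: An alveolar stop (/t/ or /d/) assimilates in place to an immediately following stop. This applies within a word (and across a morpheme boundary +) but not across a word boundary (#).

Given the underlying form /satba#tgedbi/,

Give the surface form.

[sapba#kgebbi]

/t/ before /b/ (labial) → [p]
/t/ before /g/ (velar) → [k]
/d/ before /b/ (labial) → [b]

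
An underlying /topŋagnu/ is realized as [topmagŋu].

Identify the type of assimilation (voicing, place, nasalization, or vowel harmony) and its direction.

/ŋ/→[m] /n/→[ŋ].
Each target copies a feature from the preceding segment, so the direction is progressive.

place assimilation, progressive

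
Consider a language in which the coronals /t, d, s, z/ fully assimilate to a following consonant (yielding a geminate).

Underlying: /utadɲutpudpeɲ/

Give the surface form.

/d/ before /ɲ/ → [ɲ] (total assimilation)
/t/ before /p/ → [p] (total assimilation)
/d/ before /p/ → [p] (total assimilation)

[utaɲɲuppuppeɲ]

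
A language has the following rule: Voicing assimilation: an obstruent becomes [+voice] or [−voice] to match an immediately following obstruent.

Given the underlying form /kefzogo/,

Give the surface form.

/f/ before /z/ (voiced) → [v]

[kevzogo]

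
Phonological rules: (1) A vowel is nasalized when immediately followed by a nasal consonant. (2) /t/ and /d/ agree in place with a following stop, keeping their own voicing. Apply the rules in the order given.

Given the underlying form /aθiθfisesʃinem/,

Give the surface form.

Rule 1: /i/ before nasal /n/ → [ĩ]
Rule 1: /e/ before nasal /m/ → [ẽ]
After rule 1: aθiθfisesʃĩnẽm
Rule 2: no segment meets the rule's conditions; no change.

[aθiθfisesʃĩnẽm]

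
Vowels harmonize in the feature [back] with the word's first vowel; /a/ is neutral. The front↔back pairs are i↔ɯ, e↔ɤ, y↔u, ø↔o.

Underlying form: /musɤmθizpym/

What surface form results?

/i/ harmonizes with /u/ ([+back]) → [ɯ]
/y/ harmonizes with /u/ ([+back]) → [u]

[musɤmθɯzpum]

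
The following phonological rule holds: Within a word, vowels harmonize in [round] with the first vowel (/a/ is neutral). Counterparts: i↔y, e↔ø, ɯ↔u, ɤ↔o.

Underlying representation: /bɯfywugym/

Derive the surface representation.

[bɯfiwɯgim]

/y/ harmonizes with /ɯ/ ([-round]) → [i]
/u/ harmonizes with /ɯ/ ([-round]) → [ɯ]
/y/ harmonizes with /ɯ/ ([-round]) → [i]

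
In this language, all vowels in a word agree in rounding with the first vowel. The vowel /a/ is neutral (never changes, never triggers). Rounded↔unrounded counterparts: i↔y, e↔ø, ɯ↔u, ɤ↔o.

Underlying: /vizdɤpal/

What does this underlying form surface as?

[vizdɤpal]

no segment meets the rule's conditions; no change.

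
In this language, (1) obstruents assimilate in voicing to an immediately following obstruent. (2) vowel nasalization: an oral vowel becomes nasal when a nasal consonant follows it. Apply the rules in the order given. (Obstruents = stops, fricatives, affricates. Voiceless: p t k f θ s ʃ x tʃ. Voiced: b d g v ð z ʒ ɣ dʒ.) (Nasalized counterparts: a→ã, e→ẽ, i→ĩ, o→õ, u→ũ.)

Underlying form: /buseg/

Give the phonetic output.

Rule 1: no segment meets the rule's conditions; no change.
After rule 1: buseg
Rule 2: no segment meets the rule's conditions; no change.

[buseg]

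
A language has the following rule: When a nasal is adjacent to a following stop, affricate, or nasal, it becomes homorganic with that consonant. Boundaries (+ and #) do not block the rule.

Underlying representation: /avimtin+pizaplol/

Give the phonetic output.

/m/ before /t/ (alveolar) → [n]
/n/ before /p/ (labial) → [m]

[avintim+pizaplol]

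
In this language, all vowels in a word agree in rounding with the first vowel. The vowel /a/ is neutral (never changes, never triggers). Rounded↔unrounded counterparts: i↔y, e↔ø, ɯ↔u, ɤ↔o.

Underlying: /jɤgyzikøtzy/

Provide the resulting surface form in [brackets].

/y/ harmonizes with /ɤ/ ([-round]) → [i]
/ø/ harmonizes with /ɤ/ ([-round]) → [e]
/y/ harmonizes with /ɤ/ ([-round]) → [i]

[jɤgiziketzi]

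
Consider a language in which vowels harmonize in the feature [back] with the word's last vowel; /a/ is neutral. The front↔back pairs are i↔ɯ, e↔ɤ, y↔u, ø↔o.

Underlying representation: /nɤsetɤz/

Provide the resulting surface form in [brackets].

[nɤsɤtɤz]

/e/ harmonizes with /ɤ/ ([+back]) → [ɤ]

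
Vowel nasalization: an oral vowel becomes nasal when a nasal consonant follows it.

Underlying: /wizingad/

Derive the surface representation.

[wizĩngad]

/i/ before nasal /n/ → [ĩ]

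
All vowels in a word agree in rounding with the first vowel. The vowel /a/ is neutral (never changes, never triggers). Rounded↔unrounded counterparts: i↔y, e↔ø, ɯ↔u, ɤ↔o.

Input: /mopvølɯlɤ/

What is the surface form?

[mopvølulo]

/ɯ/ harmonizes with /o/ ([+round]) → [u]
/ɤ/ harmonizes with /o/ ([+round]) → [o]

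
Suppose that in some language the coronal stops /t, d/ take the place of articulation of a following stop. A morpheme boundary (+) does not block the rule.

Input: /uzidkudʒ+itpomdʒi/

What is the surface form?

/d/ before /k/ (velar) → [g]
/t/ before /p/ (labial) → [p]

[uzigkudʒ+ippomdʒi]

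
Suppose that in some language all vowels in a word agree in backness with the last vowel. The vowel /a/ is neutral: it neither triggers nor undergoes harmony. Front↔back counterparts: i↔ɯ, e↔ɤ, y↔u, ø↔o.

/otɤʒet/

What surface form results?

/o/ harmonizes with /e/ ([-back]) → [ø]
/ɤ/ harmonizes with /e/ ([-back]) → [e]

[øteʒet]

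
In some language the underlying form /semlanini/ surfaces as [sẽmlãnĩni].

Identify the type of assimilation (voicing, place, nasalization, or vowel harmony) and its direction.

nasalization, regressive

/e/→[ẽ] /a/→[ã] /i/→[ĩ].
Each target copies a feature from the following segment, so the direction is regressive.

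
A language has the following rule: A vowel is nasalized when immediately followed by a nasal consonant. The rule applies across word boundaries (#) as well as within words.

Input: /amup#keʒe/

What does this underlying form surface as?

[ãmup#keʒe]

/a/ before nasal /m/ → [ã]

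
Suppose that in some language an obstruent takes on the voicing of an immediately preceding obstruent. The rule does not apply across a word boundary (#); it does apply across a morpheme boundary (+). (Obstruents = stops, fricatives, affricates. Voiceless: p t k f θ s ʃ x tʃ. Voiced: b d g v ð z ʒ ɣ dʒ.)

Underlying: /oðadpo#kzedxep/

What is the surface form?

[oðadbo#ksedɣep]

/p/ after /d/ (voiced) → [b]
/z/ after /k/ (voiceless) → [s]
/x/ after /d/ (voiced) → [ɣ]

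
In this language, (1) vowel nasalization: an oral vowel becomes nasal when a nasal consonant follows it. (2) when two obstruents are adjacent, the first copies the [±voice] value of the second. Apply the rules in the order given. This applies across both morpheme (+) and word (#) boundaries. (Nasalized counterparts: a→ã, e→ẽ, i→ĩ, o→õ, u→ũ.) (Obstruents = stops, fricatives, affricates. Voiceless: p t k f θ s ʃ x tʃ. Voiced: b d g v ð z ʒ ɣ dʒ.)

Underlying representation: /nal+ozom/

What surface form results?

Rule 1: /o/ before nasal /m/ → [õ]
After rule 1: nal+ozõm
Rule 2: no segment meets the rule's conditions; no change.

[nal+ozõm]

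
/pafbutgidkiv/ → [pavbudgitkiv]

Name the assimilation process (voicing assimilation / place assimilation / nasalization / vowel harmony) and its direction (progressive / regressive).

voicing assimilation, regressive

/f/→[v] /t/→[d] /d/→[t].
Each target copies a feature from the following segment, so the direction is regressive.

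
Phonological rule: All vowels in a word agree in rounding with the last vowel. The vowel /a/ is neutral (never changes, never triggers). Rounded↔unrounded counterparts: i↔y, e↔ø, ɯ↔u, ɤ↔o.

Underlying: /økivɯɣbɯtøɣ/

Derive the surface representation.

/i/ harmonizes with /ø/ ([+round]) → [y]
/ɯ/ harmonizes with /ø/ ([+round]) → [u]
/ɯ/ harmonizes with /ø/ ([+round]) → [u]

[økyvuɣbutøɣ]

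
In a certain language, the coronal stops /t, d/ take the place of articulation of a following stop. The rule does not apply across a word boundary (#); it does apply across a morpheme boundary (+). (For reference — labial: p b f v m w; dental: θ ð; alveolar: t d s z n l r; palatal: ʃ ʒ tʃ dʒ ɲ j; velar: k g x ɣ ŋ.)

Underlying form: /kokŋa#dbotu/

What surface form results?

/d/ before /b/ (labial) → [b]

[kokŋa#bbotu]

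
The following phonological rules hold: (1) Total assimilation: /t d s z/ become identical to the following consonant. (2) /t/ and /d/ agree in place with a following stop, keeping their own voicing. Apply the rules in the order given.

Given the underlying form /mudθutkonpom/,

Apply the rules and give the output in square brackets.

Rule 1: /d/ before /θ/ → [θ] (total assimilation)
Rule 1: /t/ before /k/ → [k] (total assimilation)
After rule 1: muθθukkonpom
Rule 2: no segment meets the rule's conditions; no change.

[muθθukkonpom]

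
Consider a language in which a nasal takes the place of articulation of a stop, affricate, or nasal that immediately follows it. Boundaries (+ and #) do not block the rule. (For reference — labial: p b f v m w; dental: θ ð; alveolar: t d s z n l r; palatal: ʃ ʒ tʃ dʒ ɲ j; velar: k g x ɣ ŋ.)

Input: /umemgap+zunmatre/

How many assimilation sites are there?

/m/ before /g/ (velar) → [ŋ]
/n/ before /m/ (labial) → [m]
2 segments change.

2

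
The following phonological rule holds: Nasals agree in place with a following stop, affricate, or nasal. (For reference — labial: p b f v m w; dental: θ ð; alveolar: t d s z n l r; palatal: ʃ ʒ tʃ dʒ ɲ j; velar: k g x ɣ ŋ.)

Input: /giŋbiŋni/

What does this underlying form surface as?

[gimbinni]

/ŋ/ before /b/ (labial) → [m]
/ŋ/ before /n/ (alveolar) → [n]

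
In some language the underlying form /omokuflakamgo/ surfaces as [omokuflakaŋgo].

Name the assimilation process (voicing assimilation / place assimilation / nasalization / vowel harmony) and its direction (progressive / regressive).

/m/→[ŋ].
Each target copies a feature from the following segment, so the direction is regressive.

place assimilation, regressive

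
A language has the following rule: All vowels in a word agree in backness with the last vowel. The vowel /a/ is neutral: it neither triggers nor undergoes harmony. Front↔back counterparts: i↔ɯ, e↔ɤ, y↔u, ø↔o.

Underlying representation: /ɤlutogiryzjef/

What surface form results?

[elytøgiryzjef]

/ɤ/ harmonizes with /e/ ([-back]) → [e]
/u/ harmonizes with /e/ ([-back]) → [y]
/o/ harmonizes with /e/ ([-back]) → [ø]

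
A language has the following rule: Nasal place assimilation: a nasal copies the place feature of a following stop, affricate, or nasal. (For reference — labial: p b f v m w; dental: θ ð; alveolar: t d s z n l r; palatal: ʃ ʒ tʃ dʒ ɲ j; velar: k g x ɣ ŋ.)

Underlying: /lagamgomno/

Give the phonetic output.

/m/ before /g/ (velar) → [ŋ]
/m/ before /n/ (alveolar) → [n]

[lagaŋgonno]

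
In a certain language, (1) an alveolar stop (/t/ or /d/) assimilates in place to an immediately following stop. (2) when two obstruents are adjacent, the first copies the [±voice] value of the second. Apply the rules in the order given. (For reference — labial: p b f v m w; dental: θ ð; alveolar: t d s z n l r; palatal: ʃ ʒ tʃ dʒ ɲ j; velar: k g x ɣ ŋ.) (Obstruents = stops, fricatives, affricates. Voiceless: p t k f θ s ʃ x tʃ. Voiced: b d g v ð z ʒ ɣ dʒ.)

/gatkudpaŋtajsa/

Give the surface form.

Rule 1: /t/ before /k/ (velar) → [k]
Rule 1: /d/ before /p/ (labial) → [b]
After rule 1: gakkubpaŋtajsa
Rule 2: /b/ before /p/ (voiceless) → [p]

[gakkuppaŋtajsa]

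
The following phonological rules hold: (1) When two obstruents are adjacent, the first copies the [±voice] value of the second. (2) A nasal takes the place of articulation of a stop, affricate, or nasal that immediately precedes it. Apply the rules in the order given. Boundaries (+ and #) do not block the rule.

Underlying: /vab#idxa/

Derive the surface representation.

[vab#itxa]

Rule 1: /d/ before /x/ (voiceless) → [t]
After rule 1: vab#itxa
Rule 2: no segment meets the rule's conditions; no change.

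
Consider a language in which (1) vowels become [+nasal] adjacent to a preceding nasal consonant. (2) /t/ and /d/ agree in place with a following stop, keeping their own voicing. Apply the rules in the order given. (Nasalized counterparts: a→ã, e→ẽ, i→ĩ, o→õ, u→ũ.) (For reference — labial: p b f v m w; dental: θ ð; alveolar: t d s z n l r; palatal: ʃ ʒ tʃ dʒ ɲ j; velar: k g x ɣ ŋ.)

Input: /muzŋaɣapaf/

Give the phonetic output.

Rule 1: /u/ after nasal /m/ → [ũ]
Rule 1: /a/ after nasal /ŋ/ → [ã]
After rule 1: mũzŋãɣapaf
Rule 2: no segment meets the rule's conditions; no change.

[mũzŋãɣapaf]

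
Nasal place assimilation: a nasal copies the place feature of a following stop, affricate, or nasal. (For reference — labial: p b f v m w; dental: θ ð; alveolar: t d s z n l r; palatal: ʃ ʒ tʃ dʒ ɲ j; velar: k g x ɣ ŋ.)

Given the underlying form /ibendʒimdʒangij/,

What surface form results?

[ibeɲdʒiɲdʒaŋgij]

/n/ before /dʒ/ (palatal) → [ɲ]
/m/ before /dʒ/ (palatal) → [ɲ]
/n/ before /g/ (velar) → [ŋ]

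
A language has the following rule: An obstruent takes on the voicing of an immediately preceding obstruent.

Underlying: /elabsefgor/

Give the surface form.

/s/ after /b/ (voiced) → [z]
/g/ after /f/ (voiceless) → [k]

[elabzefkor]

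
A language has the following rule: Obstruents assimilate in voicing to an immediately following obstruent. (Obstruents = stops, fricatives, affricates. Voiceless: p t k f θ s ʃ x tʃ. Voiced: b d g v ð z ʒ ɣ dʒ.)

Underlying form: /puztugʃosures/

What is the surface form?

[pustukʃosures]

/z/ before /t/ (voiceless) → [s]
/g/ before /ʃ/ (voiceless) → [k]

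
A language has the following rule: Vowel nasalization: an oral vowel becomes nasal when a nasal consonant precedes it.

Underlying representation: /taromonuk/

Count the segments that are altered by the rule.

/o/ after nasal /m/ → [õ]
/u/ after nasal /n/ → [ũ]
2 segments change.

2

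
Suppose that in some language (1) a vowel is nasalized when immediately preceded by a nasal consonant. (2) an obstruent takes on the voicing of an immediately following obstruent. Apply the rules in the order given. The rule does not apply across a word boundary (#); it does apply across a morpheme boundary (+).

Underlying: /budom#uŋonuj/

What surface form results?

[budom#uŋõnũj]

Rule 1: /o/ after nasal /ŋ/ → [õ]
Rule 1: /u/ after nasal /n/ → [ũ]
After rule 1: budom#uŋõnũj
Rule 2: no segment meets the rule's conditions; no change.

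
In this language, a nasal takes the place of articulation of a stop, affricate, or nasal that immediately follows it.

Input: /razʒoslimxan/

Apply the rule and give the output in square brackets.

[razʒoslimxan]

no segment meets the rule's conditions; no change.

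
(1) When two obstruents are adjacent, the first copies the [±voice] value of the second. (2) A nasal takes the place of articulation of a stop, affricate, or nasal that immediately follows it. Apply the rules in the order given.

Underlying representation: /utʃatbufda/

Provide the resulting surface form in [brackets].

Rule 1: /t/ before /b/ (voiced) → [d]
Rule 1: /f/ before /d/ (voiced) → [v]
After rule 1: utʃadbuvda
Rule 2: no segment meets the rule's conditions; no change.

[utʃadbuvda]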